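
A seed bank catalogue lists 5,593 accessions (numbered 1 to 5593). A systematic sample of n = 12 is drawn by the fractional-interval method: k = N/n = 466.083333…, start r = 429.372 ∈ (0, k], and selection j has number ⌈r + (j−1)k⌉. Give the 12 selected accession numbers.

j=1: r + 0k = 429.372 → ⌈·⌉ = 430
j=2: r + 1k = 895.455333… → ⌈·⌉ = 896
j=3: r + 2k = 1361.538666… → ⌈·⌉ = 1362
j=4: r + 3k = 1827.622 → ⌈·⌉ = 1828
j=5: r + 4k = 2293.705333… → ⌈·⌉ = 2294
j=6: r + 5k = 2759.788666… → ⌈·⌉ = 2760
j=7: r + 6k = 3225.872 → ⌈·⌉ = 3226
j=8: r + 7k = 3691.955333… → ⌈·⌉ = 3692
j=9: r + 8k = 4158.038666… → ⌈·⌉ = 4159
j=10: r + 9k = 4624.122 → ⌈·⌉ = 4625
j=11: r + 10k = 5090.205333… → ⌈·⌉ = 5091
j=12: r + 11k = 5556.288666… → ⌈·⌉ = 5557

430, 896, 1362, 1828, 2294, 2760, 3226, 3692, 4159, 4625, 5091, 5557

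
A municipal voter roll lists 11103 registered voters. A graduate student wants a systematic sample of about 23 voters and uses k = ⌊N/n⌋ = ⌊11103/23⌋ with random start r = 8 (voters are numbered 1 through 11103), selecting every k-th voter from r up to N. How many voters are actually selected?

24

k = ⌊11103/23⌋ = 482
Achieved size = ⌊(11103 − 8)/482⌋ + 1 = ⌊11095/482⌋ + 1 = 23 + 1 = 24
(last selection: 8 + 23×482 = 11094 ≤ 11103; next would be 11576 > 11103)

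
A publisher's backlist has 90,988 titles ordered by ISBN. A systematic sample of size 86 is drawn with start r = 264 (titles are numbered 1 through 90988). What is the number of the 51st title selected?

k = 90988/86 = 1058
51st selection = r + (51−1)·k = 264 + 50×1058 = 264 + 52900 = 53164

53164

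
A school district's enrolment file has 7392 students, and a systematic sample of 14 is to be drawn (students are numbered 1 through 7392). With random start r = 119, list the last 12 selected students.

k = N/n = 7392/14 = 528
3rd selection = 119 + 2×528 = 1175
4th: 1175 + 528 = 1703
5th: 1703 + 528 = 2231
6th: 2231 + 528 = 2759
7th: 2759 + 528 = 3287
8th: 3287 + 528 = 3815
9th: 3815 + 528 = 4343
10th: 4343 + 528 = 4871
11th: 4871 + 528 = 5399
12th: 5399 + 528 = 5927
13th: 5927 + 528 = 6455
14th: 6455 + 528 = 6983

1175, 1703, 2231, 2759, 3287, 3815, 4343, 4871, 5399, 5927, 6455, 6983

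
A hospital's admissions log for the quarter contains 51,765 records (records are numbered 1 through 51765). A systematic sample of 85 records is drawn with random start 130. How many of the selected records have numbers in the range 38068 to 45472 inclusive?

k = 51765/85 = 609
First selection ≥ 38068: 130 + ⌈(38068−130)/609⌉·609 = 130 + 63×609 = 38497
Last selection ≤ 45472: 130 + ⌊(45472−130)/609⌋·609 = 130 + 74×609 = 45196
Count = 74 − 63 + 1 = 12

12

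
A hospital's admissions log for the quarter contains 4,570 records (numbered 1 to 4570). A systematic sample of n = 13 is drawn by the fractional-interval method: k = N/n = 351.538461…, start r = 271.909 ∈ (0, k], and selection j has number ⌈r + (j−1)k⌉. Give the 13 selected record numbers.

j=1: r + 0k = 271.909 → ⌈·⌉ = 272
j=2: r + 1k = 623.447461… → ⌈·⌉ = 624
j=3: r + 2k = 974.985923… → ⌈·⌉ = 975
j=4: r + 3k = 1326.524384… → ⌈·⌉ = 1327
j=5: r + 4k = 1678.062846… → ⌈·⌉ = 1679
j=6: r + 5k = 2029.601307… → ⌈·⌉ = 2030
j=7: r + 6k = 2381.139769… → ⌈·⌉ = 2382
j=8: r + 7k = 2732.678230… → ⌈·⌉ = 2733
j=9: r + 8k = 3084.216692… → ⌈·⌉ = 3085
j=10: r + 9k = 3435.755153… → ⌈·⌉ = 3436
j=11: r + 10k = 3787.293615… → ⌈·⌉ = 3788
j=12: r + 11k = 4138.832076… → ⌈·⌉ = 4139
j=13: r + 12k = 4490.370538… → ⌈·⌉ = 4491

272, 624, 975, 1327, 1679, 2030, 2382, 2733, 3085, 3436, 3788, 4139, 4491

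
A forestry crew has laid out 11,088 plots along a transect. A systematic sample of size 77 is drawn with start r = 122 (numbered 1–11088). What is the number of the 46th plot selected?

6602

k = 11088/77 = 144
46th selection = r + (46−1)·k = 122 + 45×144 = 122 + 6480 = 6602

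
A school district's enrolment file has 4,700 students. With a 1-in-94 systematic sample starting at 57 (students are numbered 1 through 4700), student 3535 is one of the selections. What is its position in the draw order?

k = 94
position = (3535 − 57)/94 + 1 = 3478/94 + 1 = 37 + 1 = 38

38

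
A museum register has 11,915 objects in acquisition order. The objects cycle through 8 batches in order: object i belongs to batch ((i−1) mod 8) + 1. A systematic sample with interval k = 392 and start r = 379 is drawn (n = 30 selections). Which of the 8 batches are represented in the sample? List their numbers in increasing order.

Consecutive selections differ by k = 392, so their batch numbers differ by 392 mod 8 = 0.
gcd(392, 8) = 8, so the sample visits 8/8 = 1 distinct residues mod 8.
Start 379 is batch 3; the batches hit are 3.

3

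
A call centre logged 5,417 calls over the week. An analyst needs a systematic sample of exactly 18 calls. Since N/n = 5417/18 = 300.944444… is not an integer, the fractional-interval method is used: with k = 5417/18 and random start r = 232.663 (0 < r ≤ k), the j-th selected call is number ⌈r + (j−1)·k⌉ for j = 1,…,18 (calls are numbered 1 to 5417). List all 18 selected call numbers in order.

j=1: r + 0k = 232.663 → ⌈·⌉ = 233
j=2: r + 1k = 533.607444… → ⌈·⌉ = 534
j=3: r + 2k = 834.551888… → ⌈·⌉ = 835
j=4: r + 3k = 1135.496333… → ⌈·⌉ = 1136
j=5: r + 4k = 1436.440777… → ⌈·⌉ = 1437
j=6: r + 5k = 1737.385222… → ⌈·⌉ = 1738
j=7: r + 6k = 2038.329666… → ⌈·⌉ = 2039
j=8: r + 7k = 2339.274111… → ⌈·⌉ = 2340
j=9: r + 8k = 2640.218555… → ⌈·⌉ = 2641
j=10: r + 9k = 2941.163 → ⌈·⌉ = 2942
j=11: r + 10k = 3242.107444… → ⌈·⌉ = 3243
j=12: r + 11k = 3543.051888… → ⌈·⌉ = 3544
j=13: r + 12k = 3843.996333… → ⌈·⌉ = 3844
j=14: r + 13k = 4144.940777… → ⌈·⌉ = 4145
j=15: r + 14k = 4445.885222… → ⌈·⌉ = 4446
j=16: r + 15k = 4746.829666… → ⌈·⌉ = 4747
j=17: r + 16k = 5047.774111… → ⌈·⌉ = 5048
j=18: r + 17k = 5348.718555… → ⌈·⌉ = 5349

233, 534, 835, 1136, 1437, 1738, 2039, 2340, 2641, 2942, 3243, 3544, 3844, 4145, 4446, 4747, 5048, 5349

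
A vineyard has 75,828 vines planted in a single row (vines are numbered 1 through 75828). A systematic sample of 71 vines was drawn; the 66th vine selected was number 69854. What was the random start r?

k = 75828/71 = 1068
r = 69854 − (66−1)×1068 = 69854 − 69420 = 434

434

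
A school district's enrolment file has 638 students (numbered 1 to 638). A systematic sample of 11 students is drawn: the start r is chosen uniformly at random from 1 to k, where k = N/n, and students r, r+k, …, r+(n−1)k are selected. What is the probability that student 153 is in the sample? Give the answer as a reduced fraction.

k = 638/11 = 58.
Student 153 is selected iff r ≡ 153 (mod 58); exactly one such r in {1,…,58}.
Inclusion probability = 1/58.

1/58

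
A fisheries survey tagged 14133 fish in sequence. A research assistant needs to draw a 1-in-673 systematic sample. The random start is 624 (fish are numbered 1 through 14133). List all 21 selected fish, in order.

624, 1297, 1970, 2643, 3316, 3989, 4662, 5335, 6008, 6681, 7354, 8027, 8700, 9373, 10046, 10719, 11392, 12065, 12738, 13411, 14084

fish 1: 624
fish 2: 624 + 673 = 1297
fish 3: 1297 + 673 = 1970
fish 4: 1970 + 673 = 2643
fish 5: 2643 + 673 = 3316
fish 6: 3316 + 673 = 3989
fish 7: 3989 + 673 = 4662
fish 8: 4662 + 673 = 5335
fish 9: 5335 + 673 = 6008
fish 10: 6008 + 673 = 6681
fish 11: 6681 + 673 = 7354
fish 12: 7354 + 673 = 8027
fish 13: 8027 + 673 = 8700
fish 14: 8700 + 673 = 9373
fish 15: 9373 + 673 = 10046
fish 16: 10046 + 673 = 10719
fish 17: 10719 + 673 = 11392
fish 18: 11392 + 673 = 12065
fish 19: 12065 + 673 = 12738
fish 20: 12738 + 673 = 13411
fish 21: 13411 + 673 = 14084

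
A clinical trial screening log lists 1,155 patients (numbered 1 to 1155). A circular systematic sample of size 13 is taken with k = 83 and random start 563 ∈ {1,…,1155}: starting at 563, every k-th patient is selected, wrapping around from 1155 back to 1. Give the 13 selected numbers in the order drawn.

Selection 1: 563
Selection 2: 563 + 83 = 646
Selection 3: 646 + 83 = 729
Selection 4: 729 + 83 = 812
Selection 5: 812 + 83 = 895
Selection 6: 895 + 83 = 978
Selection 7: 978 + 83 = 1061
Selection 8: 1061 + 83 = 1144
Selection 9: 1144 + 83 = 1227 → 1227 − 1155 = 72
Selection 10: 72 + 83 = 155
Selection 11: 155 + 83 = 238
Selection 12: 238 + 83 = 321
Selection 13: 321 + 83 = 404

563, 646, 729, 812, 895, 978, 1061, 1144, 72, 155, 238, 321, 404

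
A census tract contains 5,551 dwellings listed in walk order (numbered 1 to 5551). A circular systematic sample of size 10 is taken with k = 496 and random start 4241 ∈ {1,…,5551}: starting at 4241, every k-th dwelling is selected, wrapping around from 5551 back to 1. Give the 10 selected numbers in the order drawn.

4241, 4737, 5233, 178, 674, 1170, 1666, 2162, 2658, 3154

Selection 1: 4241
Selection 2: 4241 + 496 = 4737
Selection 3: 4737 + 496 = 5233
Selection 4: 5233 + 496 = 5729 → 5729 − 5551 = 178
Selection 5: 178 + 496 = 674
Selection 6: 674 + 496 = 1170
Selection 7: 1170 + 496 = 1666
Selection 8: 1666 + 496 = 2162
Selection 9: 2162 + 496 = 2658
Selection 10: 2658 + 496 = 3154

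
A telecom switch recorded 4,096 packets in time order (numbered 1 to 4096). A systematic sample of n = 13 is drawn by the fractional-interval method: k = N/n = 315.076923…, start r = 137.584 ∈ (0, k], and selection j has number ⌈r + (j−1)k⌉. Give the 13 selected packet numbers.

j=1: r + 0k = 137.584 → ⌈·⌉ = 138
j=2: r + 1k = 452.660923… → ⌈·⌉ = 453
j=3: r + 2k = 767.737846… → ⌈·⌉ = 768
j=4: r + 3k = 1082.814769… → ⌈·⌉ = 1083
j=5: r + 4k = 1397.891692… → ⌈·⌉ = 1398
j=6: r + 5k = 1712.968615… → ⌈·⌉ = 1713
j=7: r + 6k = 2028.045538… → ⌈·⌉ = 2029
j=8: r + 7k = 2343.122461… → ⌈·⌉ = 2344
j=9: r + 8k = 2658.199384… → ⌈·⌉ = 2659
j=10: r + 9k = 2973.276307… → ⌈·⌉ = 2974
j=11: r + 10k = 3288.353230… → ⌈·⌉ = 3289
j=12: r + 11k = 3603.430153… → ⌈·⌉ = 3604
j=13: r + 12k = 3918.507076… → ⌈·⌉ = 3919

138, 453, 768, 1083, 1398, 1713, 2029, 2344, 2659, 2974, 3289, 3604, 3919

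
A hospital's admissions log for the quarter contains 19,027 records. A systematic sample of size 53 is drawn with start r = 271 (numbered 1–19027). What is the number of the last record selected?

k = 19027/53 = 359
53rd selection = r + (53−1)·k = 271 + 52×359 = 271 + 18668 = 18939

18939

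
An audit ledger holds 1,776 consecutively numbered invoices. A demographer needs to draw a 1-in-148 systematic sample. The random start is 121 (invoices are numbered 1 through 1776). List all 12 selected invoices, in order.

invoice 1: 121
invoice 2: 121 + 148 = 269
invoice 3: 269 + 148 = 417
invoice 4: 417 + 148 = 565
invoice 5: 565 + 148 = 713
invoice 6: 713 + 148 = 861
invoice 7: 861 + 148 = 1009
invoice 8: 1009 + 148 = 1157
invoice 9: 1157 + 148 = 1305
invoice 10: 1305 + 148 = 1453
invoice 11: 1453 + 148 = 1601
invoice 12: 1601 + 148 = 1749

121, 269, 417, 565, 713, 861, 1009, 1157, 1305, 1453, 1601, 1749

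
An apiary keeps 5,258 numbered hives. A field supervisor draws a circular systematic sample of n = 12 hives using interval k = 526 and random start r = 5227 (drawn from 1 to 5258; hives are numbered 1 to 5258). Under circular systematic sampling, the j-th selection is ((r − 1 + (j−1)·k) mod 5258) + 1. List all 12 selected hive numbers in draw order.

Selection 1: 5227
Selection 2: 5227 + 526 = 5753 → 5753 − 5258 = 495
Selection 3: 495 + 526 = 1021
Selection 4: 1021 + 526 = 1547
Selection 5: 1547 + 526 = 2073
Selection 6: 2073 + 526 = 2599
Selection 7: 2599 + 526 = 3125
Selection 8: 3125 + 526 = 3651
Selection 9: 3651 + 526 = 4177
Selection 10: 4177 + 526 = 4703
Selection 11: 4703 + 526 = 5229
Selection 12: 5229 + 526 = 5755 → 5755 − 5258 = 497

5227, 495, 1021, 1547, 2073, 2599, 3125, 3651, 4177, 4703, 5229, 497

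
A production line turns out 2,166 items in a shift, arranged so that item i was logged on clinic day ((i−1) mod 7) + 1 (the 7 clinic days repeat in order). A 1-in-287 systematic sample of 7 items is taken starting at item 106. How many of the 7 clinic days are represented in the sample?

1

Consecutive selections differ by k = 287, so their clinic day numbers differ by 287 mod 7 = 0.
gcd(287, 7) = 7, so the sample visits 7/7 = 1 distinct residues mod 7.
Start 106 is clinic day 1; the clinic days hit are 1.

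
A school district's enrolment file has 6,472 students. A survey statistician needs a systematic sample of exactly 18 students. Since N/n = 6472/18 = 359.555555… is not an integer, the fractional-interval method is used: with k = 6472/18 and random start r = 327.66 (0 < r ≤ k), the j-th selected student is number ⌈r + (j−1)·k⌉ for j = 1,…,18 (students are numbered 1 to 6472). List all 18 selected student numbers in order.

328, 688, 1047, 1407, 1766, 2126, 2485, 2845, 3205, 3564, 3924, 4283, 4643, 5002, 5362, 5721, 6081, 6441

j=1: r + 0k = 327.66 → ⌈·⌉ = 328
j=2: r + 1k = 687.215555… → ⌈·⌉ = 688
j=3: r + 2k = 1046.771111… → ⌈·⌉ = 1047
j=4: r + 3k = 1406.326666… → ⌈·⌉ = 1407
j=5: r + 4k = 1765.882222… → ⌈·⌉ = 1766
j=6: r + 5k = 2125.437777… → ⌈·⌉ = 2126
j=7: r + 6k = 2484.993333… → ⌈·⌉ = 2485
j=8: r + 7k = 2844.548888… → ⌈·⌉ = 2845
j=9: r + 8k = 3204.104444… → ⌈·⌉ = 3205
j=10: r + 9k = 3563.66 → ⌈·⌉ = 3564
j=11: r + 10k = 3923.215555… → ⌈·⌉ = 3924
j=12: r + 11k = 4282.771111… → ⌈·⌉ = 4283
j=13: r + 12k = 4642.326666… → ⌈·⌉ = 4643
j=14: r + 13k = 5001.882222… → ⌈·⌉ = 5002
j=15: r + 14k = 5361.437777… → ⌈·⌉ = 5362
j=16: r + 15k = 5720.993333… → ⌈·⌉ = 5721
j=17: r + 16k = 6080.548888… → ⌈·⌉ = 6081
j=18: r + 17k = 6440.104444… → ⌈·⌉ = 6441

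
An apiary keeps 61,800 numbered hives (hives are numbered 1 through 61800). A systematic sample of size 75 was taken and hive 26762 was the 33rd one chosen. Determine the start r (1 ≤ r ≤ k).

394

k = 61800/75 = 824
r = 26762 − (33−1)×824 = 26762 − 26368 = 394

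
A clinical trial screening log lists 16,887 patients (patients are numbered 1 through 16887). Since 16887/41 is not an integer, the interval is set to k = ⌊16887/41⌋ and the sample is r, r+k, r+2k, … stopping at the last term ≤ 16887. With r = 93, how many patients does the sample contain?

41

k = ⌊16887/41⌋ = 411
Achieved size = ⌊(16887 − 93)/411⌋ + 1 = ⌊16794/411⌋ + 1 = 40 + 1 = 41
(last selection: 93 + 40×411 = 16533 ≤ 16887; next would be 16944 > 16887)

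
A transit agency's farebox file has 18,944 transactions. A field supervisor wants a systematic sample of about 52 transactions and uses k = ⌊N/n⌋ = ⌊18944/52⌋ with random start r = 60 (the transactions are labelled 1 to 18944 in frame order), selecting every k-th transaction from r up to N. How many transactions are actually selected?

k = ⌊18944/52⌋ = 364
Achieved size = ⌊(18944 − 60)/364⌋ + 1 = ⌊18884/364⌋ + 1 = 51 + 1 = 52
(last selection: 60 + 51×364 = 18624 ≤ 18944; next would be 18988 > 18944)

52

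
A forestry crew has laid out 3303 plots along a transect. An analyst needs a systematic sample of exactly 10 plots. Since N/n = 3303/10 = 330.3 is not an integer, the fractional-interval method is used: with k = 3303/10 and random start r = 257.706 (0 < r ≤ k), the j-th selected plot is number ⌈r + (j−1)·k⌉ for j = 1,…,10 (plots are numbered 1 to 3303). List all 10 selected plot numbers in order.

j=1: r + 0k = 257.706 → ⌈·⌉ = 258
j=2: r + 1k = 588.006 → ⌈·⌉ = 589
j=3: r + 2k = 918.306 → ⌈·⌉ = 919
j=4: r + 3k = 1248.606 → ⌈·⌉ = 1249
j=5: r + 4k = 1578.906 → ⌈·⌉ = 1579
j=6: r + 5k = 1909.206 → ⌈·⌉ = 1910
j=7: r + 6k = 2239.506 → ⌈·⌉ = 2240
j=8: r + 7k = 2569.806 → ⌈·⌉ = 2570
j=9: r + 8k = 2900.106 → ⌈·⌉ = 2901
j=10: r + 9k = 3230.406 → ⌈·⌉ = 3231

258, 589, 919, 1249, 1579, 1910, 2240, 2570, 2901, 3231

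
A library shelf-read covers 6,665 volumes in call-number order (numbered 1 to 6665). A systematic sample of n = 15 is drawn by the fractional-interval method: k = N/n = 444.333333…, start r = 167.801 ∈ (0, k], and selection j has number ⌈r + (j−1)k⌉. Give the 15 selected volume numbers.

168, 613, 1057, 1501, 1946, 2390, 2834, 3279, 3723, 4167, 4612, 5056, 5500, 5945, 6389

j=1: r + 0k = 167.801 → ⌈·⌉ = 168
j=2: r + 1k = 612.134333… → ⌈·⌉ = 613
j=3: r + 2k = 1056.467666… → ⌈·⌉ = 1057
j=4: r + 3k = 1500.801 → ⌈·⌉ = 1501
j=5: r + 4k = 1945.134333… → ⌈·⌉ = 1946
j=6: r + 5k = 2389.467666… → ⌈·⌉ = 2390
j=7: r + 6k = 2833.801 → ⌈·⌉ = 2834
j=8: r + 7k = 3278.134333… → ⌈·⌉ = 3279
j=9: r + 8k = 3722.467666… → ⌈·⌉ = 3723
j=10: r + 9k = 4166.801 → ⌈·⌉ = 4167
j=11: r + 10k = 4611.134333… → ⌈·⌉ = 4612
j=12: r + 11k = 5055.467666… → ⌈·⌉ = 5056
j=13: r + 12k = 5499.801 → ⌈·⌉ = 5500
j=14: r + 13k = 5944.134333… → ⌈·⌉ = 5945
j=15: r + 14k = 6388.467666… → ⌈·⌉ = 6389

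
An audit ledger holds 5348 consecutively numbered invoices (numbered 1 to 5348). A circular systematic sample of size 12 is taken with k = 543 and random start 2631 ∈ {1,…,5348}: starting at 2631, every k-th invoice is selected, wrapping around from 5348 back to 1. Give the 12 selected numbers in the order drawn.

Selection 1: 2631
Selection 2: 2631 + 543 = 3174
Selection 3: 3174 + 543 = 3717
Selection 4: 3717 + 543 = 4260
Selection 5: 4260 + 543 = 4803
Selection 6: 4803 + 543 = 5346
Selection 7: 5346 + 543 = 5889 → 5889 − 5348 = 541
Selection 8: 541 + 543 = 1084
Selection 9: 1084 + 543 = 1627
Selection 10: 1627 + 543 = 2170
Selection 11: 2170 + 543 = 2713
Selection 12: 2713 + 543 = 3256

2631, 3174, 3717, 4260, 4803, 5346, 541, 1084, 1627, 2170, 2713, 3256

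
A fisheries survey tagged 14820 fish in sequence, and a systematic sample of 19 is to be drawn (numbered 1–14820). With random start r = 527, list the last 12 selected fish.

5987, 6767, 7547, 8327, 9107, 9887, 10667, 11447, 12227, 13007, 13787, 14567

k = N/n = 14820/19 = 780
8th selection = 527 + 7×780 = 5987
9th: 5987 + 780 = 6767
10th: 6767 + 780 = 7547
11th: 7547 + 780 = 8327
12th: 8327 + 780 = 9107
13th: 9107 + 780 = 9887
14th: 9887 + 780 = 10667
15th: 10667 + 780 = 11447
16th: 11447 + 780 = 12227
17th: 12227 + 780 = 13007
18th: 13007 + 780 = 13787
19th: 13787 + 780 = 14567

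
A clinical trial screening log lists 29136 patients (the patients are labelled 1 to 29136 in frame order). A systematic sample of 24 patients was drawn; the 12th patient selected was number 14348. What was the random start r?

994

k = 29136/24 = 1214
r = 14348 − (12−1)×1214 = 14348 − 13354 = 994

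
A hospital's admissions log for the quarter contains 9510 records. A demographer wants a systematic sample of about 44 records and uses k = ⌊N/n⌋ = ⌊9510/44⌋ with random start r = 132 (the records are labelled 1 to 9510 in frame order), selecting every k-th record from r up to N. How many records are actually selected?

k = ⌊9510/44⌋ = 216
Achieved size = ⌊(9510 − 132)/216⌋ + 1 = ⌊9378/216⌋ + 1 = 43 + 1 = 44
(last selection: 132 + 43×216 = 9420 ≤ 9510; next would be 9636 > 9510)

44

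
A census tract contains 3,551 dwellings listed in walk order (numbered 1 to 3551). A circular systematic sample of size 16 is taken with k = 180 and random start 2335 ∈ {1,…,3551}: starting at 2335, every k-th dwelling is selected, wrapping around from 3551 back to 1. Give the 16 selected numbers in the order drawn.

Selection 1: 2335
Selection 2: 2335 + 180 = 2515
Selection 3: 2515 + 180 = 2695
Selection 4: 2695 + 180 = 2875
Selection 5: 2875 + 180 = 3055
Selection 6: 3055 + 180 = 3235
Selection 7: 3235 + 180 = 3415
Selection 8: 3415 + 180 = 3595 → 3595 − 3551 = 44
Selection 9: 44 + 180 = 224
Selection 10: 224 + 180 = 404
Selection 11: 404 + 180 = 584
Selection 12: 584 + 180 = 764
Selection 13: 764 + 180 = 944
Selection 14: 944 + 180 = 1124
Selection 15: 1124 + 180 = 1304
Selection 16: 1304 + 180 = 1484

2335, 2515, 2695, 2875, 3055, 3235, 3415, 44, 224, 404, 584, 764, 944, 1124, 1304, 1484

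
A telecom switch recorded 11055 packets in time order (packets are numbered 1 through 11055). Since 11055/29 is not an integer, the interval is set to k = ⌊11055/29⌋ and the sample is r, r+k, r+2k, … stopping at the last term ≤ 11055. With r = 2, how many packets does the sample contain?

k = ⌊11055/29⌋ = 381
Achieved size = ⌊(11055 − 2)/381⌋ + 1 = ⌊11053/381⌋ + 1 = 29 + 1 = 30
(last selection: 2 + 29×381 = 11051 ≤ 11055; next would be 11432 > 11055)

30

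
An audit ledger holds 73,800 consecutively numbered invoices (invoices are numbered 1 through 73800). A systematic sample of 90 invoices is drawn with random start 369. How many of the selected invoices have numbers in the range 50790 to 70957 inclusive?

k = 73800/90 = 820
First selection ≥ 50790: 369 + ⌈(50790−369)/820⌉·820 = 369 + 62×820 = 51209
Last selection ≤ 70957: 369 + ⌊(70957−369)/820⌋·820 = 369 + 86×820 = 70889
Count = 86 − 62 + 1 = 25

25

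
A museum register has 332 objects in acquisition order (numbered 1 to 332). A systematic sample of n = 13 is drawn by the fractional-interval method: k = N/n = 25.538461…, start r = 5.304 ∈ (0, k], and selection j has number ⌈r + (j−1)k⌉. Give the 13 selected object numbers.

6, 31, 57, 82, 108, 133, 159, 185, 210, 236, 261, 287, 312

j=1: r + 0k = 5.304 → ⌈·⌉ = 6
j=2: r + 1k = 30.842461… → ⌈·⌉ = 31
j=3: r + 2k = 56.380923… → ⌈·⌉ = 57
j=4: r + 3k = 81.919384… → ⌈·⌉ = 82
j=5: r + 4k = 107.457846… → ⌈·⌉ = 108
j=6: r + 5k = 132.996307… → ⌈·⌉ = 133
j=7: r + 6k = 158.534769… → ⌈·⌉ = 159
j=8: r + 7k = 184.073230… → ⌈·⌉ = 185
j=9: r + 8k = 209.611692… → ⌈·⌉ = 210
j=10: r + 9k = 235.150153… → ⌈·⌉ = 236
j=11: r + 10k = 260.688615… → ⌈·⌉ = 261
j=12: r + 11k = 286.227076… → ⌈·⌉ = 287
j=13: r + 12k = 311.765538… → ⌈·⌉ = 312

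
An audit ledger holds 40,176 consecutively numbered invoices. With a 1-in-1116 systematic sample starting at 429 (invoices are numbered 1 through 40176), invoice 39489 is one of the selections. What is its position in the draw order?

36

k = 1116
position = (39489 − 429)/1116 + 1 = 39060/1116 + 1 = 35 + 1 = 36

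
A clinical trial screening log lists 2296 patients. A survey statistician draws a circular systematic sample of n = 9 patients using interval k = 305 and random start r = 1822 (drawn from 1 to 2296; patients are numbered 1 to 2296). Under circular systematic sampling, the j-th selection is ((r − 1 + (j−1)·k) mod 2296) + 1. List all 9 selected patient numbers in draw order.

1822, 2127, 136, 441, 746, 1051, 1356, 1661, 1966

Selection 1: 1822
Selection 2: 1822 + 305 = 2127
Selection 3: 2127 + 305 = 2432 → 2432 − 2296 = 136
Selection 4: 136 + 305 = 441
Selection 5: 441 + 305 = 746
Selection 6: 746 + 305 = 1051
Selection 7: 1051 + 305 = 1356
Selection 8: 1356 + 305 = 1661
Selection 9: 1661 + 305 = 1966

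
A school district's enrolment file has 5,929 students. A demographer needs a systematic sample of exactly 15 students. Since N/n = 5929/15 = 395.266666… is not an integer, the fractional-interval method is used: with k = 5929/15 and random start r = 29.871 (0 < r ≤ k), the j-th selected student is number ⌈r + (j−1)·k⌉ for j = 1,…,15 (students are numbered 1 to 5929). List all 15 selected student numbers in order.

30, 426, 821, 1216, 1611, 2007, 2402, 2797, 3193, 3588, 3983, 4378, 4774, 5169, 5564

j=1: r + 0k = 29.871 → ⌈·⌉ = 30
j=2: r + 1k = 425.137666… → ⌈·⌉ = 426
j=3: r + 2k = 820.404333… → ⌈·⌉ = 821
j=4: r + 3k = 1215.671 → ⌈·⌉ = 1216
j=5: r + 4k = 1610.937666… → ⌈·⌉ = 1611
j=6: r + 5k = 2006.204333… → ⌈·⌉ = 2007
j=7: r + 6k = 2401.471 → ⌈·⌉ = 2402
j=8: r + 7k = 2796.737666… → ⌈·⌉ = 2797
j=9: r + 8k = 3192.004333… → ⌈·⌉ = 3193
j=10: r + 9k = 3587.271 → ⌈·⌉ = 3588
j=11: r + 10k = 3982.537666… → ⌈·⌉ = 3983
j=12: r + 11k = 4377.804333… → ⌈·⌉ = 4378
j=13: r + 12k = 4773.071 → ⌈·⌉ = 4774
j=14: r + 13k = 5168.337666… → ⌈·⌉ = 5169
j=15: r + 14k = 5563.604333… → ⌈·⌉ = 5564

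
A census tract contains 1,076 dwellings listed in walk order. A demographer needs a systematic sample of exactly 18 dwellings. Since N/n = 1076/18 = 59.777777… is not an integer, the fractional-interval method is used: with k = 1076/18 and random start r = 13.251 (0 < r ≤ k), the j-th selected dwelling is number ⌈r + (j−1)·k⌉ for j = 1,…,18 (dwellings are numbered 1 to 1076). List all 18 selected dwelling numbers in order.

j=1: r + 0k = 13.251 → ⌈·⌉ = 14
j=2: r + 1k = 73.028777… → ⌈·⌉ = 74
j=3: r + 2k = 132.806555… → ⌈·⌉ = 133
j=4: r + 3k = 192.584333… → ⌈·⌉ = 193
j=5: r + 4k = 252.362111… → ⌈·⌉ = 253
j=6: r + 5k = 312.139888… → ⌈·⌉ = 313
j=7: r + 6k = 371.917666… → ⌈·⌉ = 372
j=8: r + 7k = 431.695444… → ⌈·⌉ = 432
j=9: r + 8k = 491.473222… → ⌈·⌉ = 492
j=10: r + 9k = 551.251 → ⌈·⌉ = 552
j=11: r + 10k = 611.028777… → ⌈·⌉ = 612
j=12: r + 11k = 670.806555… → ⌈·⌉ = 671
j=13: r + 12k = 730.584333… → ⌈·⌉ = 731
j=14: r + 13k = 790.362111… → ⌈·⌉ = 791
j=15: r + 14k = 850.139888… → ⌈·⌉ = 851
j=16: r + 15k = 909.917666… → ⌈·⌉ = 910
j=17: r + 16k = 969.695444… → ⌈·⌉ = 970
j=18: r + 17k = 1029.473222… → ⌈·⌉ = 1030

14, 74, 133, 193, 253, 313, 372, 432, 492, 552, 612, 671, 731, 791, 851, 910, 970, 1030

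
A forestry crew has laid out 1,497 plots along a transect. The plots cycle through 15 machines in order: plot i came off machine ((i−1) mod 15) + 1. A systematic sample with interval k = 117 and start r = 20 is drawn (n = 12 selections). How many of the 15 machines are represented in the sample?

Consecutive selections differ by k = 117, so their machine numbers differ by 117 mod 15 = 12.
gcd(117, 15) = 3, so the sample visits 15/3 = 5 distinct residues mod 15.
Start 20 is machine 5; the machines hit are 2, 5, 8, 11, 14.

5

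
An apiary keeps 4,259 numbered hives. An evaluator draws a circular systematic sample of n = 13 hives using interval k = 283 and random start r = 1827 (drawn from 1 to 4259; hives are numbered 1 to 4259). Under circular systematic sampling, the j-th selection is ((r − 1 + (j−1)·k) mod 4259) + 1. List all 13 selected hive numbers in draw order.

1827, 2110, 2393, 2676, 2959, 3242, 3525, 3808, 4091, 115, 398, 681, 964

Selection 1: 1827
Selection 2: 1827 + 283 = 2110
Selection 3: 2110 + 283 = 2393
Selection 4: 2393 + 283 = 2676
Selection 5: 2676 + 283 = 2959
Selection 6: 2959 + 283 = 3242
Selection 7: 3242 + 283 = 3525
Selection 8: 3525 + 283 = 3808
Selection 9: 3808 + 283 = 4091
Selection 10: 4091 + 283 = 4374 → 4374 − 4259 = 115
Selection 11: 115 + 283 = 398
Selection 12: 398 + 283 = 681
Selection 13: 681 + 283 = 964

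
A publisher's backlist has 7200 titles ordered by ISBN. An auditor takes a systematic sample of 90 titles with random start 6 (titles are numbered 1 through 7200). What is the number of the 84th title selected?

6646

k = 7200/90 = 80
84th selection = r + (84−1)·k = 6 + 83×80 = 6 + 6640 = 6646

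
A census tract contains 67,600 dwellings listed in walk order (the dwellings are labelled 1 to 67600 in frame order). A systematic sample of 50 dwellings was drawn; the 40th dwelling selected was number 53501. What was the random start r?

k = 67600/50 = 1352
r = 53501 − (40−1)×1352 = 53501 − 52728 = 773

773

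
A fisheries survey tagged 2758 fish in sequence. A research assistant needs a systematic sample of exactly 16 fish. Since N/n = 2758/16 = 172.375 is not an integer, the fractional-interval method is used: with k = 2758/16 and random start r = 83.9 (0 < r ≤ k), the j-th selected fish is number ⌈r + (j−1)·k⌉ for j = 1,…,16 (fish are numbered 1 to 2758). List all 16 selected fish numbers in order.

j=1: r + 0k = 83.9 → ⌈·⌉ = 84
j=2: r + 1k = 256.275 → ⌈·⌉ = 257
j=3: r + 2k = 428.65 → ⌈·⌉ = 429
j=4: r + 3k = 601.025 → ⌈·⌉ = 602
j=5: r + 4k = 773.4 → ⌈·⌉ = 774
j=6: r + 5k = 945.775 → ⌈·⌉ = 946
j=7: r + 6k = 1118.15 → ⌈·⌉ = 1119
j=8: r + 7k = 1290.525 → ⌈·⌉ = 1291
j=9: r + 8k = 1462.9 → ⌈·⌉ = 1463
j=10: r + 9k = 1635.275 → ⌈·⌉ = 1636
j=11: r + 10k = 1807.65 → ⌈·⌉ = 1808
j=12: r + 11k = 1980.025 → ⌈·⌉ = 1981
j=13: r + 12k = 2152.4 → ⌈·⌉ = 2153
j=14: r + 13k = 2324.775 → ⌈·⌉ = 2325
j=15: r + 14k = 2497.15 → ⌈·⌉ = 2498
j=16: r + 15k = 2669.525 → ⌈·⌉ = 2670

84, 257, 429, 602, 774, 946, 1119, 1291, 1463, 1636, 1808, 1981, 2153, 2325, 2498, 2670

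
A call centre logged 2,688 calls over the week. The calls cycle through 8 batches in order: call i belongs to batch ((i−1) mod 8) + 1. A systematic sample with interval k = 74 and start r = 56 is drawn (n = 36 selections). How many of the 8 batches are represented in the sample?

4

Consecutive selections differ by k = 74, so their batch numbers differ by 74 mod 8 = 2.
gcd(74, 8) = 2, so the sample visits 8/2 = 4 distinct residues mod 8.
Start 56 is batch 8; the batches hit are 2, 4, 6, 8.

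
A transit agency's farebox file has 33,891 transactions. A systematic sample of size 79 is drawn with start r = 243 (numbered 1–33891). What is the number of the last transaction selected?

33705

k = 33891/79 = 429
79th selection = r + (79−1)·k = 243 + 78×429 = 243 + 33462 = 33705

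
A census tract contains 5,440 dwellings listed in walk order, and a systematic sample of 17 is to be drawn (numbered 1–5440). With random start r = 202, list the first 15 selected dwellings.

202, 522, 842, 1162, 1482, 1802, 2122, 2442, 2762, 3082, 3402, 3722, 4042, 4362, 4682

k = N/n = 5440/17 = 320
dwelling 1: 202
dwelling 2: 202 + 320 = 522
dwelling 3: 522 + 320 = 842
dwelling 4: 842 + 320 = 1162
dwelling 5: 1162 + 320 = 1482
dwelling 6: 1482 + 320 = 1802
dwelling 7: 1802 + 320 = 2122
dwelling 8: 2122 + 320 = 2442
dwelling 9: 2442 + 320 = 2762
dwelling 10: 2762 + 320 = 3082
dwelling 11: 3082 + 320 = 3402
dwelling 12: 3402 + 320 = 3722
dwelling 13: 3722 + 320 = 4042
dwelling 14: 4042 + 320 = 4362
dwelling 15: 4362 + 320 = 4682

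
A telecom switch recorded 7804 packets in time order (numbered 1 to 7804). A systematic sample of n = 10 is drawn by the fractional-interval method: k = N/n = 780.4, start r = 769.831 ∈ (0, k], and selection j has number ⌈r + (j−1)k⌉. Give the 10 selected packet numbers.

j=1: r + 0k = 769.831 → ⌈·⌉ = 770
j=2: r + 1k = 1550.231 → ⌈·⌉ = 1551
j=3: r + 2k = 2330.631 → ⌈·⌉ = 2331
j=4: r + 3k = 3111.031 → ⌈·⌉ = 3112
j=5: r + 4k = 3891.431 → ⌈·⌉ = 3892
j=6: r + 5k = 4671.831 → ⌈·⌉ = 4672
j=7: r + 6k = 5452.231 → ⌈·⌉ = 5453
j=8: r + 7k = 6232.631 → ⌈·⌉ = 6233
j=9: r + 8k = 7013.031 → ⌈·⌉ = 7014
j=10: r + 9k = 7793.431 → ⌈·⌉ = 7794

770, 1551, 2331, 3112, 3892, 4672, 5453, 6233, 7014, 7794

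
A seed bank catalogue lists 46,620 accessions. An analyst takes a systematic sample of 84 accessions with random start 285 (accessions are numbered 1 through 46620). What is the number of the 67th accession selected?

k = 46620/84 = 555
67th selection = r + (67−1)·k = 285 + 66×555 = 285 + 36630 = 36915

36915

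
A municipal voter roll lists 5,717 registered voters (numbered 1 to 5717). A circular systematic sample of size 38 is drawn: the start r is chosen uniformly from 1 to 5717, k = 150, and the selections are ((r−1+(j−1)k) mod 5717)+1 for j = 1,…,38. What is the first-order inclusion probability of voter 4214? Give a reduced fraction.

For each position j, as r ranges over 1…5717 the j-th selection hits every voter exactly once, so voter 4214 is selected for exactly 38 of the 5717 starts.
Inclusion probability = 38/5717.

38/5717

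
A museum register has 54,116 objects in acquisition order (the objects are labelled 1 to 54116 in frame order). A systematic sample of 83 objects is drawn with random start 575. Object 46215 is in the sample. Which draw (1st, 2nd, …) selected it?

71

k = 54116/83 = 652
position = (46215 − 575)/652 + 1 = 45640/652 + 1 = 70 + 1 = 71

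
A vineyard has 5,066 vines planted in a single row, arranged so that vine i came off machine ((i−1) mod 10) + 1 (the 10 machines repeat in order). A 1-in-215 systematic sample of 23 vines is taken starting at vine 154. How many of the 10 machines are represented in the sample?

2

Consecutive selections differ by k = 215, so their machine numbers differ by 215 mod 10 = 5.
gcd(215, 10) = 5, so the sample visits 10/5 = 2 distinct residues mod 10.
Start 154 is machine 4; the machines hit are 4, 9.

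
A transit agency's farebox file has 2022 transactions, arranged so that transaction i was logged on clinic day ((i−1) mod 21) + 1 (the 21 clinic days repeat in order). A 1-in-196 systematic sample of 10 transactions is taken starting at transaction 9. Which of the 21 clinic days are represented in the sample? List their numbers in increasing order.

Consecutive selections differ by k = 196, so their clinic day numbers differ by 196 mod 21 = 7.
gcd(196, 21) = 7, so the sample visits 21/7 = 3 distinct residues mod 21.
Start 9 is clinic day 9; the clinic days hit are 2, 9, 16.

2, 9, 16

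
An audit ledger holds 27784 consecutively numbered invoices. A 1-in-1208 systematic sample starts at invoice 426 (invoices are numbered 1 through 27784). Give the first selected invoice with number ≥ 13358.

k = 1208
Steps past start: ⌈(13358 − 426)/1208⌉ = ⌈12932/1208⌉ = 11
Selected invoice: 426 + 11×1208 = 13714

13714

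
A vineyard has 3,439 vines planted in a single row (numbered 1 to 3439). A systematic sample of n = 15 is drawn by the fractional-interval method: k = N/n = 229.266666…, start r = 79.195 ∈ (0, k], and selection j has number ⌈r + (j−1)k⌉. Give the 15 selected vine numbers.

j=1: r + 0k = 79.195 → ⌈·⌉ = 80
j=2: r + 1k = 308.461666… → ⌈·⌉ = 309
j=3: r + 2k = 537.728333… → ⌈·⌉ = 538
j=4: r + 3k = 766.995 → ⌈·⌉ = 767
j=5: r + 4k = 996.261666… → ⌈·⌉ = 997
j=6: r + 5k = 1225.528333… → ⌈·⌉ = 1226
j=7: r + 6k = 1454.795 → ⌈·⌉ = 1455
j=8: r + 7k = 1684.061666… → ⌈·⌉ = 1685
j=9: r + 8k = 1913.328333… → ⌈·⌉ = 1914
j=10: r + 9k = 2142.595 → ⌈·⌉ = 2143
j=11: r + 10k = 2371.861666… → ⌈·⌉ = 2372
j=12: r + 11k = 2601.128333… → ⌈·⌉ = 2602
j=13: r + 12k = 2830.395 → ⌈·⌉ = 2831
j=14: r + 13k = 3059.661666… → ⌈·⌉ = 3060
j=15: r + 14k = 3288.928333… → ⌈·⌉ = 3289

80, 309, 538, 767, 997, 1226, 1455, 1685, 1914, 2143, 2372, 2602, 2831, 3060, 3289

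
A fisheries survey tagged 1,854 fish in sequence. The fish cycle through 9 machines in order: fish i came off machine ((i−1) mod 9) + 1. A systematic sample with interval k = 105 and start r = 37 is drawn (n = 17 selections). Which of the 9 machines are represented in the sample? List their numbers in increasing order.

1, 4, 7

Consecutive selections differ by k = 105, so their machine numbers differ by 105 mod 9 = 6.
gcd(105, 9) = 3, so the sample visits 9/3 = 3 distinct residues mod 9.
Start 37 is machine 1; the machines hit are 1, 4, 7.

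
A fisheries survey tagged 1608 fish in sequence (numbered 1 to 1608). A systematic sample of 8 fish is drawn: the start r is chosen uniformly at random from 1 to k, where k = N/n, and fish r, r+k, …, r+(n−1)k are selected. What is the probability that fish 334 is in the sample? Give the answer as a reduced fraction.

k = 1608/8 = 201.
Fish 334 is selected iff r ≡ 334 (mod 201); exactly one such r in {1,…,201}.
Inclusion probability = 1/201.

1/201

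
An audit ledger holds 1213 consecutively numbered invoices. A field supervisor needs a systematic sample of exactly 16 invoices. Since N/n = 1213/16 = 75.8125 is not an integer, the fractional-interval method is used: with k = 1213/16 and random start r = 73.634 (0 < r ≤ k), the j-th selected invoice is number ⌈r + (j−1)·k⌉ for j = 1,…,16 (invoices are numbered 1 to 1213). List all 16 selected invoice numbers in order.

j=1: r + 0k = 73.634 → ⌈·⌉ = 74
j=2: r + 1k = 149.4465 → ⌈·⌉ = 150
j=3: r + 2k = 225.259 → ⌈·⌉ = 226
j=4: r + 3k = 301.0715 → ⌈·⌉ = 302
j=5: r + 4k = 376.884 → ⌈·⌉ = 377
j=6: r + 5k = 452.6965 → ⌈·⌉ = 453
j=7: r + 6k = 528.509 → ⌈·⌉ = 529
j=8: r + 7k = 604.3215 → ⌈·⌉ = 605
j=9: r + 8k = 680.134 → ⌈·⌉ = 681
j=10: r + 9k = 755.9465 → ⌈·⌉ = 756
j=11: r + 10k = 831.759 → ⌈·⌉ = 832
j=12: r + 11k = 907.5715 → ⌈·⌉ = 908
j=13: r + 12k = 983.384 → ⌈·⌉ = 984
j=14: r + 13k = 1059.1965 → ⌈·⌉ = 1060
j=15: r + 14k = 1135.009 → ⌈·⌉ = 1136
j=16: r + 15k = 1210.8215 → ⌈·⌉ = 1211

74, 150, 226, 302, 377, 453, 529, 605, 681, 756, 832, 908, 984, 1060, 1136, 1211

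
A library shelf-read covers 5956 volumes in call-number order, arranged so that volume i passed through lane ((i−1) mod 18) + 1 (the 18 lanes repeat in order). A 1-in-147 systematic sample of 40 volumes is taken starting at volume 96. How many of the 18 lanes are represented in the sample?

Consecutive selections differ by k = 147, so their lane numbers differ by 147 mod 18 = 3.
gcd(147, 18) = 3, so the sample visits 18/3 = 6 distinct residues mod 18.
Start 96 is lane 6; the lanes hit are 3, 6, 9, 12, 15, 18.

6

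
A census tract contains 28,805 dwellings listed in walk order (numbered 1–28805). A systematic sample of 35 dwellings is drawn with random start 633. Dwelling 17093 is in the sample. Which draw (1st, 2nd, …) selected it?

k = 28805/35 = 823
position = (17093 − 633)/823 + 1 = 16460/823 + 1 = 20 + 1 = 21

21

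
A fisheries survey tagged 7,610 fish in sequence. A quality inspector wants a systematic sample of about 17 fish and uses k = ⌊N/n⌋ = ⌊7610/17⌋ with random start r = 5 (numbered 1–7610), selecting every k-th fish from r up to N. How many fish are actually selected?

18

k = ⌊7610/17⌋ = 447
Achieved size = ⌊(7610 − 5)/447⌋ + 1 = ⌊7605/447⌋ + 1 = 17 + 1 = 18
(last selection: 5 + 17×447 = 7604 ≤ 7610; next would be 8051 > 7610)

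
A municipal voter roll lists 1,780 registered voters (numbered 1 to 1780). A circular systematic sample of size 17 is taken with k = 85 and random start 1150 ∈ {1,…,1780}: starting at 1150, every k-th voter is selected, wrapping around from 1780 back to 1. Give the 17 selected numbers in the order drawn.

1150, 1235, 1320, 1405, 1490, 1575, 1660, 1745, 50, 135, 220, 305, 390, 475, 560, 645, 730

Selection 1: 1150
Selection 2: 1150 + 85 = 1235
Selection 3: 1235 + 85 = 1320
Selection 4: 1320 + 85 = 1405
Selection 5: 1405 + 85 = 1490
Selection 6: 1490 + 85 = 1575
Selection 7: 1575 + 85 = 1660
Selection 8: 1660 + 85 = 1745
Selection 9: 1745 + 85 = 1830 → 1830 − 1780 = 50
Selection 10: 50 + 85 = 135
Selection 11: 135 + 85 = 220
Selection 12: 220 + 85 = 305
Selection 13: 305 + 85 = 390
Selection 14: 390 + 85 = 475
Selection 15: 475 + 85 = 560
Selection 16: 560 + 85 = 645
Selection 17: 645 + 85 = 730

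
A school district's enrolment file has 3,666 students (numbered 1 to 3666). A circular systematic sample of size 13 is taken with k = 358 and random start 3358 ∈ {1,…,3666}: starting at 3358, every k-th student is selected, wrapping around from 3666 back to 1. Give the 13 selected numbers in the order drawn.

3358, 50, 408, 766, 1124, 1482, 1840, 2198, 2556, 2914, 3272, 3630, 322

Selection 1: 3358
Selection 2: 3358 + 358 = 3716 → 3716 − 3666 = 50
Selection 3: 50 + 358 = 408
Selection 4: 408 + 358 = 766
Selection 5: 766 + 358 = 1124
Selection 6: 1124 + 358 = 1482
Selection 7: 1482 + 358 = 1840
Selection 8: 1840 + 358 = 2198
Selection 9: 2198 + 358 = 2556
Selection 10: 2556 + 358 = 2914
Selection 11: 2914 + 358 = 3272
Selection 12: 3272 + 358 = 3630
Selection 13: 3630 + 358 = 3988 → 3988 − 3666 = 322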